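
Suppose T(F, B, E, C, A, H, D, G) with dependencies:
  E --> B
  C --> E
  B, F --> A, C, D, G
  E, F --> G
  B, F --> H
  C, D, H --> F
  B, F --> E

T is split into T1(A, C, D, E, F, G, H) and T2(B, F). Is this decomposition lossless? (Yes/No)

No

Common attributes: {F}; their closure is {F}.
The closure covers neither T1 nor T2 entirely; the join is not lossless.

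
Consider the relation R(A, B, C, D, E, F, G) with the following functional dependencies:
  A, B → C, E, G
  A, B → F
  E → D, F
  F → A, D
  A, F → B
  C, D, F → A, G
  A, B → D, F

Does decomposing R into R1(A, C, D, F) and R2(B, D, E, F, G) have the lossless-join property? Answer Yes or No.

R1 ∩ R2 = {D, F}; its closure under F is {A, B, C, D, E, F, G}.
Since R1 ⊆ {A, B, C, D, E, F, G}, the intersection is a superkey of R1; the decomposition is lossless.

Yes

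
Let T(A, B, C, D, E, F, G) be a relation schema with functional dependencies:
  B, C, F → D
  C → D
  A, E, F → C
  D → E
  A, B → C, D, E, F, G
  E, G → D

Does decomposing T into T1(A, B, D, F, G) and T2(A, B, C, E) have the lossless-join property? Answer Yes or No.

Yes

Common attributes: {A, B}; their closure is {A, B, C, D, E, F, G}.
Since T1 ⊆ {A, B, C, D, E, F, G}, the intersection is a superkey of T1; the decomposition is lossless.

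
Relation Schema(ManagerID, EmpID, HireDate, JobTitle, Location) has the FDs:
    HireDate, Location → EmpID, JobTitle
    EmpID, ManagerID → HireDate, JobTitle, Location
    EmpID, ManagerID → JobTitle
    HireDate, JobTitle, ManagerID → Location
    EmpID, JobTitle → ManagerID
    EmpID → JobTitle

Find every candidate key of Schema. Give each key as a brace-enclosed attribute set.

{EmpID}, {HireDate, JobTitle, ManagerID}, {HireDate, Location}

{EmpID} is a candidate key since {EmpID}⁺ = {EmpID, HireDate, JobTitle, Location, ManagerID} covers every attribute.
{HireDate, Location} is a candidate key since {HireDate, Location}⁺ = {EmpID, HireDate, JobTitle, Location, ManagerID} covers every attribute.
{HireDate, JobTitle, ManagerID} is a candidate key since {HireDate, JobTitle, ManagerID}⁺ = {EmpID, HireDate, JobTitle, Location, ManagerID} covers every attribute.
No proper subset of any of these is a key, and no other minimal superkey exists.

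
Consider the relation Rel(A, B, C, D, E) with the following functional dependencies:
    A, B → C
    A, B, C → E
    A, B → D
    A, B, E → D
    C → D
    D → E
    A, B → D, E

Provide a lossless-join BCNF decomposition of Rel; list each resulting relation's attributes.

Candidate key of the original relation: {A, B}.
In {A, B, C, D, E}, {C} is not a superkey ({C}⁺ restricted to this set is {C, D, E}), so split on C → D, E into {C, D, E} and {A, B, C}.
In {C, D, E}, {D} is not a superkey ({D}⁺ restricted to this set is {D, E}), so split on D → E into {D, E} and {C, D}.
{D, E} has no BCNF violation.
{C, D} has no BCNF violation.
{A, B, C} has no BCNF violation.

{A, B, C}; {C, D}; {D, E}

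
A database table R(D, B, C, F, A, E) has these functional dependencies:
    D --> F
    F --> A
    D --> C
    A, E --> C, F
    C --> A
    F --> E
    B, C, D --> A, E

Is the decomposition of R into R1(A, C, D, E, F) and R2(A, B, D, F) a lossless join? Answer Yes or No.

Yes

R1 ∩ R2 = {A, D, F}; its closure under F is {A, C, D, E, F}.
This includes all of R1, so the common attributes are a superkey of R1 — the join is lossless.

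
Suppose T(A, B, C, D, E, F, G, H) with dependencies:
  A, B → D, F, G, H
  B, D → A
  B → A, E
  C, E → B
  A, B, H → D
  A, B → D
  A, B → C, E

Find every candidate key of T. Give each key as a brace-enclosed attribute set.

{B}⁺ = {A, B, C, D, E, F, G, H}, which is every attribute, so {B} is a candidate key.
{C, E}⁺ = {A, B, C, D, E, F, G, H}, which is every attribute, so {C, E} is a candidate key.
These are minimal and exhaustive — every other superkey contains one of them.

{B}, {C, E}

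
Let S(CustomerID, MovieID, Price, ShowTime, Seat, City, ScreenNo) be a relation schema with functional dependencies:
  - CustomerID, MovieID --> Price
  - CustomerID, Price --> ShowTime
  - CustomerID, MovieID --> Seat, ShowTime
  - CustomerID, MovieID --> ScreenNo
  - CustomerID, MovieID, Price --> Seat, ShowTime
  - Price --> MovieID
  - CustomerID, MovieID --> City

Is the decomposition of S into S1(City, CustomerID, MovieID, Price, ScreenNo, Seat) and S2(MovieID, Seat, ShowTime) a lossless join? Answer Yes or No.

S1 ∩ S2 = {MovieID, Seat}; its closure under F is {MovieID, Seat}.
S1 ⊄ {MovieID, Seat} and S2 ⊄ {MovieID, Seat}, so the split is lossy.

No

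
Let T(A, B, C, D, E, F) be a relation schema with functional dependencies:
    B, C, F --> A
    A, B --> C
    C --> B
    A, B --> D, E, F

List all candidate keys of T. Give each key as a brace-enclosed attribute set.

{A, B} is a candidate key since {A, B}⁺ = {A, B, C, D, E, F} covers every attribute.
{A, C} is a candidate key since {A, C}⁺ = {A, B, C, D, E, F} covers every attribute.
{C, F} is a candidate key since {C, F}⁺ = {A, B, C, D, E, F} covers every attribute.
No proper subset of any of these is a key, and no other minimal superkey exists.

{A, B}, {A, C}, {C, F}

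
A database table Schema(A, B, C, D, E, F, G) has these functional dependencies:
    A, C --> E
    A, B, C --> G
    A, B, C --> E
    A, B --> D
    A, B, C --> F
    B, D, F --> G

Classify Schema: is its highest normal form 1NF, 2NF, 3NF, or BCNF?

Candidate key: {A, B, C}. Prime attributes: {A, B, C}.
A, C --> E breaks BCNF: {A, C}⁺ = {A, C, E}, so {A, C} is not a superkey.
A, C --> E has non-prime {E} on the right and a non-superkey on the left, so 3NF fails.
The proper key subset {A, B} of {A, B, C} determines non-prime {D}, so the relation is not even in 2NF.

1NF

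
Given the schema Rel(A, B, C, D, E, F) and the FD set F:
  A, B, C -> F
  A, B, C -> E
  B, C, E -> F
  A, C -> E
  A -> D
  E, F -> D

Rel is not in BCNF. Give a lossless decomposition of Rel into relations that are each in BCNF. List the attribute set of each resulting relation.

{A, B, C}; {A, C, E}; {B, C, E, F}; {D, E, F}

Candidate key of the original relation: {A, B, C}.
Within {A, B, C, D, E, F}: {B, C, E}⁺ ∩ {A, B, C, D, E, F} = {B, C, D, E, F}, not the whole set, so B, C, E -> D, F violates BCNF; decompose into {B, C, D, E, F} and {A, B, C, E}.
Within {B, C, D, E, F}: {E, F}⁺ ∩ {B, C, D, E, F} = {D, E, F}, not the whole set, so E, F -> D violates BCNF; decompose into {D, E, F} and {B, C, E, F}.
{D, E, F} has no BCNF violation.
{B, C, E, F} has no BCNF violation.
Within {A, B, C, E}: {A, C}⁺ ∩ {A, B, C, E} = {A, C, E}, not the whole set, so A, C -> E violates BCNF; decompose into {A, C, E} and {A, B, C}.
{A, C, E} has no BCNF violation.
{A, B, C} has no BCNF violation.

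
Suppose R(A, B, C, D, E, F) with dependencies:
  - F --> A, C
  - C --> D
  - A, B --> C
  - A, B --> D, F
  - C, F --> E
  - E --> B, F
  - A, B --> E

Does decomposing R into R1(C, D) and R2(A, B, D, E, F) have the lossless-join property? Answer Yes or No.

Common attributes: {D}; their closure is {D}.
R1 ⊄ {D} and R2 ⊄ {D}, so the split is lossy.

No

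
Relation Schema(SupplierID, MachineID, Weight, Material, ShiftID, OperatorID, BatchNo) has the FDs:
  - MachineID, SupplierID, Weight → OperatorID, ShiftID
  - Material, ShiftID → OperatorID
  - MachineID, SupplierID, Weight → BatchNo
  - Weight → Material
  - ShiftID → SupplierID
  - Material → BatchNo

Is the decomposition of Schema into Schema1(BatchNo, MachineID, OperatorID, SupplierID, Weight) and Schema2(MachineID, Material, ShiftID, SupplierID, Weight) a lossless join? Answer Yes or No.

Common attributes: {MachineID, SupplierID, Weight}; their closure is {BatchNo, MachineID, Material, OperatorID, ShiftID, SupplierID, Weight}.
This includes all of Schema1, so the common attributes are a superkey of Schema1 — the join is lossless.

Yes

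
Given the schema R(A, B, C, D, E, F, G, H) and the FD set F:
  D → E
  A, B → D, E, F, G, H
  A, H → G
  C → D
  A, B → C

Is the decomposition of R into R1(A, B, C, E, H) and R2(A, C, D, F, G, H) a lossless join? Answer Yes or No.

The shared attributes are {A, C, H} and {A, C, H}⁺ = {A, C, D, E, G, H}.
Neither R1 nor R2 is contained in that closure, so the decomposition is lossy.

No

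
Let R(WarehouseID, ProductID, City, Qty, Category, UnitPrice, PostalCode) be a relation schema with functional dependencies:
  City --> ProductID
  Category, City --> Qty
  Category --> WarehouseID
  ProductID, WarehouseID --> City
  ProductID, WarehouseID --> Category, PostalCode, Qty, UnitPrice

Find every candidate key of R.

{Category, City}⁺ = {Category, City, PostalCode, ProductID, Qty, UnitPrice, WarehouseID}, which is every attribute, so {Category, City} is a candidate key.
{Category, ProductID}⁺ = {Category, City, PostalCode, ProductID, Qty, UnitPrice, WarehouseID}, which is every attribute, so {Category, ProductID} is a candidate key.
{City, WarehouseID}⁺ = {Category, City, PostalCode, ProductID, Qty, UnitPrice, WarehouseID}, which is every attribute, so {City, WarehouseID} is a candidate key.
{ProductID, WarehouseID}⁺ = {Category, City, PostalCode, ProductID, Qty, UnitPrice, WarehouseID}, which is every attribute, so {ProductID, WarehouseID} is a candidate key.
No proper subset of any of these is a key, and no other minimal superkey exists.

{Category, City}, {Category, ProductID}, {City, WarehouseID}, {ProductID, WarehouseID}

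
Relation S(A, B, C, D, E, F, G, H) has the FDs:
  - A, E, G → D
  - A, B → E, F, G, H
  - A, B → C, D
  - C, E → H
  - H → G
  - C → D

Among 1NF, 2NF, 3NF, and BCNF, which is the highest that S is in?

Candidate key: {A, B}. Prime attributes: {A, B}.
A, E, G → D breaks BCNF: {A, E, G}⁺ = {A, D, E, G}, so {A, E, G} is not a superkey.
Because {D} is non-prime and the left side of A, E, G → D is not a superkey, the relation is not in 3NF.
No proper subset of a key has a non-prime attribute in its closure, so there is no partial dependency; 2NF holds.

2NF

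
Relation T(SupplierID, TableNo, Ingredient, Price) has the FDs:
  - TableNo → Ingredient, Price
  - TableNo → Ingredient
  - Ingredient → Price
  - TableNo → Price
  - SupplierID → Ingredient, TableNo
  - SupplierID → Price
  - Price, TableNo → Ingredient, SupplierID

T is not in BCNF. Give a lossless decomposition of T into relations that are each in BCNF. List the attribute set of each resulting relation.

{Ingredient, Price}; {Ingredient, SupplierID, TableNo}

Candidate keys of the original relation: {SupplierID}, {TableNo}.
Within {Ingredient, Price, SupplierID, TableNo}: {Ingredient}⁺ ∩ {Ingredient, Price, SupplierID, TableNo} = {Ingredient, Price}, not the whole set, so Ingredient → Price violates BCNF; decompose into {Ingredient, Price} and {Ingredient, SupplierID, TableNo}.
{Ingredient, Price} has no BCNF violation.
{Ingredient, SupplierID, TableNo} has no BCNF violation.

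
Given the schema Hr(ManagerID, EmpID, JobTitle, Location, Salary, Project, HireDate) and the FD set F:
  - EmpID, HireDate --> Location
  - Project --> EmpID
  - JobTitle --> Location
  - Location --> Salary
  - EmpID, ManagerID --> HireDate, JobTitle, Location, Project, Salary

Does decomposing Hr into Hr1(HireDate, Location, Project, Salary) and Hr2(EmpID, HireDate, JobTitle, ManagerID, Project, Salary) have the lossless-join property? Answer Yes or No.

Yes

Common attributes: {HireDate, Project, Salary}; their closure is {EmpID, HireDate, Location, Project, Salary}.
Since Hr1 ⊆ {EmpID, HireDate, Location, Project, Salary}, the intersection is a superkey of Hr1; the decomposition is lossless.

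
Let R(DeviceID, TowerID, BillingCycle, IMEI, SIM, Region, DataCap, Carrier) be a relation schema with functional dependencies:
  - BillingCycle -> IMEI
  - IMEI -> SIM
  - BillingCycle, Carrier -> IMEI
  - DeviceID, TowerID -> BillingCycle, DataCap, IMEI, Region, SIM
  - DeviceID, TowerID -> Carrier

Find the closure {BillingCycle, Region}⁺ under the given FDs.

{BillingCycle, IMEI, Region, SIM}

Start with {BillingCycle, Region}.
BillingCycle -> IMEI applies; add {IMEI} → now {BillingCycle, IMEI, Region}.
IMEI -> SIM applies; add {SIM} → now {BillingCycle, IMEI, Region, SIM}.
No further FD applies.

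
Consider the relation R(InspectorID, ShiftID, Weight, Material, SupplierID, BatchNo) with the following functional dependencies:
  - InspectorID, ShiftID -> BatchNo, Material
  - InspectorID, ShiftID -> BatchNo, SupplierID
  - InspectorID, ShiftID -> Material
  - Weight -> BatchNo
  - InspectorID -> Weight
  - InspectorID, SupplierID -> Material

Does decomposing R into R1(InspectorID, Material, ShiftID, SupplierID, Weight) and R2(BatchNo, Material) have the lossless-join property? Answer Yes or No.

No

R1 ∩ R2 = {Material}; its closure under F is {Material}.
R1 ⊄ {Material} and R2 ⊄ {Material}, so the split is lossy.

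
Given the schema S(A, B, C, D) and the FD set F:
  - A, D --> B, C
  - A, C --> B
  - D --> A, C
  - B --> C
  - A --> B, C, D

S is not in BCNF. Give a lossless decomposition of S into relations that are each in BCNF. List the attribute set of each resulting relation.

Candidate keys of the original relation: {A}, {D}.
Within {A, B, C, D}: {B}⁺ ∩ {A, B, C, D} = {B, C}, not the whole set, so B --> C violates BCNF; decompose into {B, C} and {A, B, D}.
{B, C} has no BCNF violation.
{A, B, D} has no BCNF violation.

{A, B, D}; {B, C}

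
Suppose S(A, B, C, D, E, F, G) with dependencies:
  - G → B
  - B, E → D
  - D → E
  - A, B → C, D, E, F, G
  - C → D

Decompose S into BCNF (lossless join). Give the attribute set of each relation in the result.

Candidate keys of the original relation: {A, B}, {A, G}.
{A, B, C, D, E, F, G}: {G} determines {B, G} here but is not a superkey — split on G → B, giving {B, G} and {A, C, D, E, F, G}.
{B, G} has no BCNF violation.
{A, C, D, E, F, G}: {D} determines {D, E} here but is not a superkey — split on D → E, giving {D, E} and {A, C, D, F, G}.
{D, E} has no BCNF violation.
{A, C, D, F, G}: {C} determines {C, D} here but is not a superkey — split on C → D, giving {C, D} and {A, C, F, G}.
{C, D} has no BCNF violation.
{A, C, F, G} has no BCNF violation.

{A, C, F, G}; {B, G}; {C, D}; {D, E}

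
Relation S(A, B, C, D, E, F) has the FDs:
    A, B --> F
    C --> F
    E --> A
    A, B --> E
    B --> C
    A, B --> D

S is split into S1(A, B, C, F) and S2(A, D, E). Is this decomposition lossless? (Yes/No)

S1 ∩ S2 = {A}; its closure under F is {A}.
S1 ⊄ {A} and S2 ⊄ {A}, so the split is lossy.

No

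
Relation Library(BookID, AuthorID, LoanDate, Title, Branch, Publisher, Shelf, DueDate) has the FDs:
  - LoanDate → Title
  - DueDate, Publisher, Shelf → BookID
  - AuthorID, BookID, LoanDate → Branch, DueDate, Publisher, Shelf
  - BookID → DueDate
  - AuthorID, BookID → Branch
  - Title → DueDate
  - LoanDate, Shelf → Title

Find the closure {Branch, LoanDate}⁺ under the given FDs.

Start with {Branch, LoanDate}.
LoanDate → Title applies; add {Title} → now {Branch, LoanDate, Title}.
Title → DueDate applies; add {DueDate} → now {Branch, DueDate, LoanDate, Title}.
No further FD applies.

{Branch, DueDate, LoanDate, Title}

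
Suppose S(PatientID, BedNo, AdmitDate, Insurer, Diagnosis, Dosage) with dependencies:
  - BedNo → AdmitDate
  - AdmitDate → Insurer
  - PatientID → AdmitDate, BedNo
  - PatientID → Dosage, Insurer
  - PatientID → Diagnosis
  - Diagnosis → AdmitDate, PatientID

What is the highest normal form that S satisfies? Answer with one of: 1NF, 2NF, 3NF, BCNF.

Candidate keys: {Diagnosis}, {PatientID}. Prime attributes: {Diagnosis, PatientID}.
BedNo → AdmitDate breaks BCNF: {BedNo}⁺ = {AdmitDate, BedNo, Insurer}, so {BedNo} is not a superkey.
BedNo → AdmitDate has non-prime {AdmitDate} on the right and a non-superkey on the left, so 3NF fails.
Every candidate key is a single attribute, so no partial dependency is possible; 2NF holds.

2NF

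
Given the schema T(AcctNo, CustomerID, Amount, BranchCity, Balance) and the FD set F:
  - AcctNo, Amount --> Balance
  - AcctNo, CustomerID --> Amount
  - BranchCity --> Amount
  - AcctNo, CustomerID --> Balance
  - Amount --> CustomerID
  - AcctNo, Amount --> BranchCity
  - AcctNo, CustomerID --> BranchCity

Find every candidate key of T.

{AcctNo, Amount}, {AcctNo, BranchCity}, {AcctNo, CustomerID}

{AcctNo} never appears on the right of any FD, so every key must include it.
{AcctNo, Amount} is a candidate key since {AcctNo, Amount}⁺ = {AcctNo, Amount, Balance, BranchCity, CustomerID} covers every attribute.
{AcctNo, BranchCity} is a candidate key since {AcctNo, BranchCity}⁺ = {AcctNo, Amount, Balance, BranchCity, CustomerID} covers every attribute.
{AcctNo, CustomerID} is a candidate key since {AcctNo, CustomerID}⁺ = {AcctNo, Amount, Balance, BranchCity, CustomerID} covers every attribute.
Any other superkey properly contains one of these, so there are no further candidate keys.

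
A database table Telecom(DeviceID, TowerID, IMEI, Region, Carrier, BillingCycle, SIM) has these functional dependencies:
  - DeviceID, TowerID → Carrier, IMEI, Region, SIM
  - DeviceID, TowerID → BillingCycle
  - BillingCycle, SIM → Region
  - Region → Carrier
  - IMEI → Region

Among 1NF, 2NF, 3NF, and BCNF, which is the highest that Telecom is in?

2NF

Candidate key: {DeviceID, TowerID}. Prime attributes: {DeviceID, TowerID}.
For BillingCycle, SIM → Region we have {BillingCycle, SIM}⁺ = {BillingCycle, Carrier, Region, SIM}; {BillingCycle, SIM} is not a superkey, so BCNF fails.
Because {Region} is non-prime and the left side of BillingCycle, SIM → Region is not a superkey, the relation is not in 3NF.
No proper subset of a key has a non-prime attribute in its closure, so there is no partial dependency; 2NF holds.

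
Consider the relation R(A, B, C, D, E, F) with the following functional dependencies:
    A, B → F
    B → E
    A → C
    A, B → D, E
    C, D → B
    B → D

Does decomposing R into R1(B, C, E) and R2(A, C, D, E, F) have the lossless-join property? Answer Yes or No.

No

R1 ∩ R2 = {C, E}; its closure under F is {C, E}.
R1 ⊄ {C, E} and R2 ⊄ {C, E}, so the split is lossy.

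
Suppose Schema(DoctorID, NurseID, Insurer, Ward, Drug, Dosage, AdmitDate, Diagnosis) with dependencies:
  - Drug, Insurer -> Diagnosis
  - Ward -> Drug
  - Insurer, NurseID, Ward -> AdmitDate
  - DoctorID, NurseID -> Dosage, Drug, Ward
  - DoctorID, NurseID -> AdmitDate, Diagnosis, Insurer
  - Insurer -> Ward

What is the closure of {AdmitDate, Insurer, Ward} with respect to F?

{AdmitDate, Diagnosis, Drug, Insurer, Ward}

Start with {AdmitDate, Insurer, Ward}.
Ward -> Drug applies; add {Drug} → now {AdmitDate, Drug, Insurer, Ward}.
Drug, Insurer -> Diagnosis applies; add {Diagnosis} → now {AdmitDate, Diagnosis, Drug, Insurer, Ward}.
No further FD applies.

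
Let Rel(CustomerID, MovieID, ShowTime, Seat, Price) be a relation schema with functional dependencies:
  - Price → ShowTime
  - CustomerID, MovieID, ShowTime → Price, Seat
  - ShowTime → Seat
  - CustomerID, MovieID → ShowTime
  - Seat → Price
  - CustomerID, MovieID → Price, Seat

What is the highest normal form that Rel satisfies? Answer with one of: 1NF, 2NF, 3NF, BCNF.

Candidate key: {CustomerID, MovieID}. Prime attributes: {CustomerID, MovieID}.
Price → ShowTime breaks BCNF: {Price}⁺ = {Price, Seat, ShowTime}, so {Price} is not a superkey.
Price → ShowTime has non-prime {ShowTime} on the right and a non-superkey on the left, so 3NF fails.
No non-prime attribute depends on a proper subset of any candidate key, so 2NF holds.

2NF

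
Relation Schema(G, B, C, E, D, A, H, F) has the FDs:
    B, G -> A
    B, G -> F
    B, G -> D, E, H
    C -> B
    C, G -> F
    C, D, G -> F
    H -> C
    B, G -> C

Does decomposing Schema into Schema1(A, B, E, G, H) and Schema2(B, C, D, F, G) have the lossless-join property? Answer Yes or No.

The shared attributes are {B, G} and {B, G}⁺ = {A, B, C, D, E, F, G, H}.
This includes all of Schema1, so the common attributes are a superkey of Schema1 — the join is lossless.

Yes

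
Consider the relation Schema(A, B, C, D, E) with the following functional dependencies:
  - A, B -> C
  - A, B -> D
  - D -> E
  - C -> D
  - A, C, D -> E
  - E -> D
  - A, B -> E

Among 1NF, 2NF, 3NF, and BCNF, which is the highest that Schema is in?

2NF

Candidate key: {A, B}. Prime attributes: {A, B}.
D -> E: {D}⁺ = {D, E}, which is not all of the attributes, so the left side is not a superkey — BCNF is violated.
D -> E has non-prime {E} on the right and a non-superkey on the left, so 3NF fails.
No proper subset of a key has a non-prime attribute in its closure, so there is no partial dependency; 2NF holds.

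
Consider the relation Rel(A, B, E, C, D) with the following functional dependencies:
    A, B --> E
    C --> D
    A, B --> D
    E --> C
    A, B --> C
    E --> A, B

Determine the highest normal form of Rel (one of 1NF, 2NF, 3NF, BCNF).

Candidate keys: {A, B}, {E}. Prime attributes: {A, B, E}.
For C --> D we have {C}⁺ = {C, D}; {C} is not a superkey, so BCNF fails.
C --> D determines the non-prime attribute {D} from a non-superkey — 3NF is violated.
Checking every proper subset of each key, none determines a non-prime attribute — 2NF is satisfied.

2NF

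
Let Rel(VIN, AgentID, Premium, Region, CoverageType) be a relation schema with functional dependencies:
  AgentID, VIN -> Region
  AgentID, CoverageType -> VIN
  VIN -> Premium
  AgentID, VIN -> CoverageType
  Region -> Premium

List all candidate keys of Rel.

{AgentID} never appears on the right of any FD, so every key must include it.
Closure of {AgentID, CoverageType} is {AgentID, CoverageType, Premium, Region, VIN}, the whole schema; {AgentID, CoverageType} is a candidate key.
Closure of {AgentID, VIN} is {AgentID, CoverageType, Premium, Region, VIN}, the whole schema; {AgentID, VIN} is a candidate key.
No proper subset of any of these is a key, and no other minimal superkey exists.

{AgentID, CoverageType}, {AgentID, VIN}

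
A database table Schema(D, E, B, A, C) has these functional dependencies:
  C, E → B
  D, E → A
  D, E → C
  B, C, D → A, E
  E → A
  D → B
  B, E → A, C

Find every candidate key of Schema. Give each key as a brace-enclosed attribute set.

No FD produces {D}, so it must be in every candidate key.
{C, D}⁺ = {A, B, C, D, E}, which is every attribute, so {C, D} is a candidate key.
{D, E}⁺ = {A, B, C, D, E}, which is every attribute, so {D, E} is a candidate key.
These are minimal and exhaustive — every other superkey contains one of them.

{C, D}, {D, E}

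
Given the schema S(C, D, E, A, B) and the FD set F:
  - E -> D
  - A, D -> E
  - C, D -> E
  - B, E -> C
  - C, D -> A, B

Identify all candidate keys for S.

{B, E}⁺ = {A, B, C, D, E}, which is every attribute, so {B, E} is a candidate key.
{C, D}⁺ = {A, B, C, D, E}, which is every attribute, so {C, D} is a candidate key.
{C, E}⁺ = {A, B, C, D, E}, which is every attribute, so {C, E} is a candidate key.
{A, B, D}⁺ = {A, B, C, D, E}, which is every attribute, so {A, B, D} is a candidate key.
No proper subset of any of these is a key, and no other minimal superkey exists.

{A, B, D}, {B, E}, {C, D}, {C, E}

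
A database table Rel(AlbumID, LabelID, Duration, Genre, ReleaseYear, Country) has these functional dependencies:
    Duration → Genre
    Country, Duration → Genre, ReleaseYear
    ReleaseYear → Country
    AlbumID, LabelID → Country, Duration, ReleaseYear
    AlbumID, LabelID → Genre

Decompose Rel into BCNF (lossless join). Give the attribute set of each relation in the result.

{AlbumID, Country, Duration, LabelID}; {Country, ReleaseYear}; {Duration, Genre}; {Duration, ReleaseYear}

Candidate key of the original relation: {AlbumID, LabelID}.
{AlbumID, Country, Duration, Genre, LabelID, ReleaseYear}: {Duration} determines {Duration, Genre} here but is not a superkey — split on Duration → Genre, giving {Duration, Genre} and {AlbumID, Country, Duration, LabelID, ReleaseYear}.
{Duration, Genre} has no BCNF violation.
{AlbumID, Country, Duration, LabelID, ReleaseYear}: {Country, Duration} determines {Country, Duration, ReleaseYear} here but is not a superkey — split on Country, Duration → ReleaseYear, giving {Country, Duration, ReleaseYear} and {AlbumID, Country, Duration, LabelID}.
{Country, Duration, ReleaseYear}: {ReleaseYear} determines {Country, ReleaseYear} here but is not a superkey — split on ReleaseYear → Country, giving {Country, ReleaseYear} and {Duration, ReleaseYear}.
{Country, ReleaseYear} has no BCNF violation.
{Duration, ReleaseYear} has no BCNF violation.
{AlbumID, Country, Duration, LabelID} has no BCNF violation.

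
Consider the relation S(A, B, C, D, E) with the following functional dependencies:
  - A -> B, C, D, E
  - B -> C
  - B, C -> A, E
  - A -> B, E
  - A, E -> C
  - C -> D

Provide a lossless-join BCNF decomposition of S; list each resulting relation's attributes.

{A, B, C, E}; {C, D}

Candidate keys of the original relation: {A}, {B}.
In {A, B, C, D, E}, {C} is not a superkey ({C}⁺ restricted to this set is {C, D}), so split on C -> D into {C, D} and {A, B, C, E}.
{C, D} has no BCNF violation.
{A, B, C, E} has no BCNF violation.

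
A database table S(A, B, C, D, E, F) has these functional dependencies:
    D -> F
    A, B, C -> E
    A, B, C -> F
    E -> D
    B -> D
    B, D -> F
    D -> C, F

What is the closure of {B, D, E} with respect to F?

Start with {B, D, E}.
D -> F applies; add {F} → now {B, D, E, F}.
D -> C, F applies; add {C} → now {B, C, D, E, F}.
No further FD applies.

{B, C, D, E, F}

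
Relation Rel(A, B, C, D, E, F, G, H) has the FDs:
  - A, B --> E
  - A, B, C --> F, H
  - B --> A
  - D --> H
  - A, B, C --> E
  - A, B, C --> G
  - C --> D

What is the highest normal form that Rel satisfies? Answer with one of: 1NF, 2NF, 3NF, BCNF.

Candidate key: {B, C}. Prime attributes: {B, C}.
A, B --> E: {A, B}⁺ = {A, B, E}, which is not all of the attributes, so the left side is not a superkey — BCNF is violated.
A, B --> E has non-prime {E} on the right and a non-superkey on the left, so 3NF fails.
Since {B} ⊂ {B, C} and {B}⁺ ⊇ {A, E} with {A, E} non-prime, there is a partial dependency; 2NF fails.

1NF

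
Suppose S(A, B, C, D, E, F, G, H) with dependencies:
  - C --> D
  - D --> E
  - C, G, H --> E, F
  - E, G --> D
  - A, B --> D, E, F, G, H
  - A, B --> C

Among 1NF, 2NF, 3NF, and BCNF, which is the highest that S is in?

2NF

Candidate key: {A, B}. Prime attributes: {A, B}.
C --> D breaks BCNF: {C}⁺ = {C, D, E}, so {C} is not a superkey.
Because {D} is non-prime and the left side of C --> D is not a superkey, the relation is not in 3NF.
No non-prime attribute depends on a proper subset of any candidate key, so 2NF holds.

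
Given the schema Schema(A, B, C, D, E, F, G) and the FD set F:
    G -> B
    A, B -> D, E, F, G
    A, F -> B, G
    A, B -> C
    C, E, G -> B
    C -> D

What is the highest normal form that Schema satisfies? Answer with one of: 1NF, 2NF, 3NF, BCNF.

Candidate keys: {A, B}, {A, F}, {A, G}. Prime attributes: {A, B, F, G}.
For G -> B we have {G}⁺ = {B, G}; {G} is not a superkey, so BCNF fails.
C -> D has non-prime {D} on the right and a non-superkey on the left, so 3NF fails.
No non-prime attribute depends on a proper subset of any candidate key, so 2NF holds.

2NF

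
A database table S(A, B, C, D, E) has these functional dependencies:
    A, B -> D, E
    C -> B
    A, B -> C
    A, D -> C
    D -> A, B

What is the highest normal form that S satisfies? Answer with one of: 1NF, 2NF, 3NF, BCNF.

3NF

Candidate keys: {A, B}, {A, C}, {D}. Prime attributes: {A, B, C, D}.
C -> B breaks BCNF: {C}⁺ = {B, C}, so {C} is not a superkey.
Its right-hand attributes {B} are all prime, as are those of every other non-superkey FD — the relation is in 3NF.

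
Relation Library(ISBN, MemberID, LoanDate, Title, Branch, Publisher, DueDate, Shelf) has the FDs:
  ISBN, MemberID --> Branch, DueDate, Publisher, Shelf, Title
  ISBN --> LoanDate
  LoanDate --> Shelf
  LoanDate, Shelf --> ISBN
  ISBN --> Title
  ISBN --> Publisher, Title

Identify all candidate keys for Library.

{ISBN, MemberID}, {LoanDate, MemberID}

Attributes never on any right-hand side: {MemberID} — every candidate key must contain it.
Closure of {ISBN, MemberID} is {Branch, DueDate, ISBN, LoanDate, MemberID, Publisher, Shelf, Title}, the whole schema; {ISBN, MemberID} is a candidate key.
Closure of {LoanDate, MemberID} is {Branch, DueDate, ISBN, LoanDate, MemberID, Publisher, Shelf, Title}, the whole schema; {LoanDate, MemberID} is a candidate key.
These are minimal and exhaustive — every other superkey contains one of them.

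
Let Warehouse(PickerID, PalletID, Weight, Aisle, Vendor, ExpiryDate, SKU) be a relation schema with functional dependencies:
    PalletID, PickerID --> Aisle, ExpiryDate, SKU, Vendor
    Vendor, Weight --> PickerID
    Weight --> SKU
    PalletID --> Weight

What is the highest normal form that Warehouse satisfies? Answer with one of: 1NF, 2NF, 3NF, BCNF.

1NF

Candidate keys: {PalletID, PickerID}, {PalletID, Vendor}. Prime attributes: {PalletID, PickerID, Vendor}.
Vendor, Weight --> PickerID breaks BCNF: {Vendor, Weight}⁺ = {PickerID, SKU, Vendor, Weight}, so {Vendor, Weight} is not a superkey.
Because {SKU} is non-prime and the left side of Weight --> SKU is not a superkey, the relation is not in 3NF.
{PalletID} is a proper subset of the key {PalletID, PickerID}, and {PalletID}⁺ contains the non-prime attributes {SKU, Weight} — a partial dependency, so 2NF is violated.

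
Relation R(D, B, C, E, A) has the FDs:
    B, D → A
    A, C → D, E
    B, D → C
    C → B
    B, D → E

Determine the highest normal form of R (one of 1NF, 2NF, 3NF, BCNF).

3NF

Candidate keys: {A, C}, {B, D}, {C, D}. Prime attributes: {A, B, C, D}.
C → B: {C}⁺ = {B, C}, which is not all of the attributes, so the left side is not a superkey — BCNF is violated.
Its right-hand attributes {B} are all prime, as are those of every other non-superkey FD — the relation is in 3NF.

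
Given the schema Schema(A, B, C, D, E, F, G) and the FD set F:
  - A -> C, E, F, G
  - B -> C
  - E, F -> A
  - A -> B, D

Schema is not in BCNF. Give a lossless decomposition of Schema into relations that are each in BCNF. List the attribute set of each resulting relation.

{A, B, D, E, F, G}; {B, C}

Candidate keys of the original relation: {A}, {E, F}.
{A, B, C, D, E, F, G}: {B} determines {B, C} here but is not a superkey — split on B -> C, giving {B, C} and {A, B, D, E, F, G}.
{B, C} is in BCNF.
{A, B, D, E, F, G} is in BCNF.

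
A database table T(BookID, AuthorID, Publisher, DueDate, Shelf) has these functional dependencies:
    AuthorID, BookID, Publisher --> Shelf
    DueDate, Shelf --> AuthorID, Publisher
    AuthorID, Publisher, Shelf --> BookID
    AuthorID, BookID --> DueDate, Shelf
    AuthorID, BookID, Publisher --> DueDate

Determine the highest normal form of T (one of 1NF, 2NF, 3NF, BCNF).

Candidate keys: {AuthorID, BookID}, {AuthorID, Publisher, Shelf}, {DueDate, Shelf}. Prime attributes: {AuthorID, BookID, DueDate, Publisher, Shelf}.
The left-hand side of every FD is a superkey, so BCNF is satisfied.

BCNF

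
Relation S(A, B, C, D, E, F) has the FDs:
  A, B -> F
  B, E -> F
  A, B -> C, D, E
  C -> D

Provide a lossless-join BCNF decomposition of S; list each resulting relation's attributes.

Candidate key of the original relation: {A, B}.
{A, B, C, D, E, F}: {B, E} determines {B, E, F} here but is not a superkey — split on B, E -> F, giving {B, E, F} and {A, B, C, D, E}.
{B, E, F} is in BCNF.
{A, B, C, D, E}: {C} determines {C, D} here but is not a superkey — split on C -> D, giving {C, D} and {A, B, C, E}.
{C, D} is in BCNF.
{A, B, C, E} is in BCNF.

{A, B, C, E}; {B, E, F}; {C, D}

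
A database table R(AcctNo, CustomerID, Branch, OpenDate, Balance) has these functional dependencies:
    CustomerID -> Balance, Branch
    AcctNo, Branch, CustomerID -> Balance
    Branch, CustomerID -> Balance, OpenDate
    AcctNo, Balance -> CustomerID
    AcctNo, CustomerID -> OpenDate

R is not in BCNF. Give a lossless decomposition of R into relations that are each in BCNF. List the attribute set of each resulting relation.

Candidate keys of the original relation: {AcctNo, Balance}, {AcctNo, CustomerID}.
Within {AcctNo, Balance, Branch, CustomerID, OpenDate}: {CustomerID}⁺ ∩ {AcctNo, Balance, Branch, CustomerID, OpenDate} = {Balance, Branch, CustomerID, OpenDate}, not the whole set, so CustomerID -> Balance, Branch, OpenDate violates BCNF; decompose into {Balance, Branch, CustomerID, OpenDate} and {AcctNo, CustomerID}.
{Balance, Branch, CustomerID, OpenDate} has no BCNF violation.
{AcctNo, CustomerID} has no BCNF violation.

{AcctNo, CustomerID}; {Balance, Branch, CustomerID, OpenDate}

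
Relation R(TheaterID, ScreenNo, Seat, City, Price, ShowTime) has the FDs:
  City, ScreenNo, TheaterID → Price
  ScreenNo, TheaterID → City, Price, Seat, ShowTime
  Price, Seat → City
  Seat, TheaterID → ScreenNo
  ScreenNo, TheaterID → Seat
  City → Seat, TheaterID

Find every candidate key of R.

Closure of {City} is {City, Price, ScreenNo, Seat, ShowTime, TheaterID}, the whole schema; {City} is a candidate key.
Closure of {Price, Seat} is {City, Price, ScreenNo, Seat, ShowTime, TheaterID}, the whole schema; {Price, Seat} is a candidate key.
Closure of {ScreenNo, TheaterID} is {City, Price, ScreenNo, Seat, ShowTime, TheaterID}, the whole schema; {ScreenNo, TheaterID} is a candidate key.
Closure of {Seat, TheaterID} is {City, Price, ScreenNo, Seat, ShowTime, TheaterID}, the whole schema; {Seat, TheaterID} is a candidate key.
Any other superkey properly contains one of these, so there are no further candidate keys.

{City}, {Price, Seat}, {ScreenNo, TheaterID}, {Seat, TheaterID}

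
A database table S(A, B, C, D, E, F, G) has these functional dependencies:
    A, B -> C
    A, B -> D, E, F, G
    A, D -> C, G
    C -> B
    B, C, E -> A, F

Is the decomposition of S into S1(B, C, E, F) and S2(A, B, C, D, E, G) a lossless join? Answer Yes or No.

Common attributes: {B, C, E}; their closure is {A, B, C, D, E, F, G}.
This includes all of S1, so the common attributes are a superkey of S1 — the join is lossless.

Yes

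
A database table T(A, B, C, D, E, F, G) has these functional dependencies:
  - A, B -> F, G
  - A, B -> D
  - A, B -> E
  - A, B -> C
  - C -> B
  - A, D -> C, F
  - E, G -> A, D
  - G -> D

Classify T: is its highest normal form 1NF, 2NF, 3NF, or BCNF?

3NF

Candidate keys: {A, B}, {A, C}, {A, D}, {A, G}, {E, G}. Prime attributes: {A, B, C, D, E, G}.
C -> B: {C}⁺ = {B, C}, which is not all of the attributes, so the left side is not a superkey — BCNF is violated.
Since {B} ⊆ prime attributes and every other non-superkey FD also has a prime right side, the schema is in 3NF.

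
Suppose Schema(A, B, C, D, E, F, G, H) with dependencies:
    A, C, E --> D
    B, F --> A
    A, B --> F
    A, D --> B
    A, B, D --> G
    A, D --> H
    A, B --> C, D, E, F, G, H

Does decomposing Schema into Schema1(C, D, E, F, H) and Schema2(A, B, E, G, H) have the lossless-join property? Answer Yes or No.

No

The shared attributes are {E, H} and {E, H}⁺ = {E, H}.
The closure covers neither Schema1 nor Schema2 entirely; the join is not lossless.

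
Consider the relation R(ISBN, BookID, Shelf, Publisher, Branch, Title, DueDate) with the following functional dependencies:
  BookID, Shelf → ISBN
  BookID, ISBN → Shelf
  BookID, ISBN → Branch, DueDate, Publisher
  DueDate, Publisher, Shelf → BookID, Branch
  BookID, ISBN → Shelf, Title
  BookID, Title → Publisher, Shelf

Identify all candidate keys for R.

Closure of {BookID, ISBN} is {BookID, Branch, DueDate, ISBN, Publisher, Shelf, Title}, the whole schema; {BookID, ISBN} is a candidate key.
Closure of {BookID, Shelf} is {BookID, Branch, DueDate, ISBN, Publisher, Shelf, Title}, the whole schema; {BookID, Shelf} is a candidate key.
Closure of {BookID, Title} is {BookID, Branch, DueDate, ISBN, Publisher, Shelf, Title}, the whole schema; {BookID, Title} is a candidate key.
Closure of {DueDate, Publisher, Shelf} is {BookID, Branch, DueDate, ISBN, Publisher, Shelf, Title}, the whole schema; {DueDate, Publisher, Shelf} is a candidate key.
Any other superkey properly contains one of these, so there are no further candidate keys.

{BookID, ISBN}, {BookID, Shelf}, {BookID, Title}, {DueDate, Publisher, Shelf}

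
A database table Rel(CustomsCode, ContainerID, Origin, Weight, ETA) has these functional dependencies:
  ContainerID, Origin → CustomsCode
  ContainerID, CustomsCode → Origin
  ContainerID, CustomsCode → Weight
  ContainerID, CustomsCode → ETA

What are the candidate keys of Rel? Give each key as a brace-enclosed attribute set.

{ContainerID, CustomsCode}, {ContainerID, Origin}

{ContainerID} never appears on the right of any FD, so every key must include it.
{ContainerID, CustomsCode}⁺ = {ContainerID, CustomsCode, ETA, Origin, Weight} — all of the relation — so {ContainerID, CustomsCode} is a candidate key.
{ContainerID, Origin}⁺ = {ContainerID, CustomsCode, ETA, Origin, Weight} — all of the relation — so {ContainerID, Origin} is a candidate key.
Any other superkey properly contains one of these, so there are no further candidate keys.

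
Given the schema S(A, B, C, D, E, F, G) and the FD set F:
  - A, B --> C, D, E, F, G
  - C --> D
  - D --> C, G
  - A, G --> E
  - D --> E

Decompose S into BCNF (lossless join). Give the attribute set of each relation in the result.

Candidate key of the original relation: {A, B}.
{A, B, C, D, E, F, G}: {C} determines {C, D, E, G} here but is not a superkey — split on C --> D, E, G, giving {C, D, E, G} and {A, B, C, F}.
{C, D, E, G}: every determinant is a superkey — BCNF.
{A, B, C, F}: every determinant is a superkey — BCNF.

{A, B, C, F}; {C, D, E, G}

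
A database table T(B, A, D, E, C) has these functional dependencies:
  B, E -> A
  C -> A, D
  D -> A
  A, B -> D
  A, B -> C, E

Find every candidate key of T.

{A, B}, {B, C}, {B, D}, {B, E}

{B} never appears on the right of any FD, so every key must include it.
{A, B} is a candidate key since {A, B}⁺ = {A, B, C, D, E} covers every attribute.
{B, C} is a candidate key since {B, C}⁺ = {A, B, C, D, E} covers every attribute.
{B, D} is a candidate key since {B, D}⁺ = {A, B, C, D, E} covers every attribute.
{B, E} is a candidate key since {B, E}⁺ = {A, B, C, D, E} covers every attribute.
No proper subset of any of these is a key, and no other minimal superkey exists.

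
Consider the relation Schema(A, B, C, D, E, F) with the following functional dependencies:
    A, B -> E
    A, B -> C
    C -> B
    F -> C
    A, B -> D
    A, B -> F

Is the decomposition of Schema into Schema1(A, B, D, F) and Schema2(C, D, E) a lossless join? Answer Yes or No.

The shared attributes are {D} and {D}⁺ = {D}.
Neither Schema1 nor Schema2 is contained in that closure, so the decomposition is lossy.

No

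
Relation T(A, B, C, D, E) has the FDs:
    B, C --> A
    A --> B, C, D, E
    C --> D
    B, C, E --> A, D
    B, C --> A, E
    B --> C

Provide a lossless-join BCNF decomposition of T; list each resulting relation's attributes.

Candidate keys of the original relation: {A}, {B}.
{A, B, C, D, E}: {C} determines {C, D} here but is not a superkey — split on C --> D, giving {C, D} and {A, B, C, E}.
{C, D} is in BCNF.
{A, B, C, E} is in BCNF.

{A, B, C, E}; {C, D}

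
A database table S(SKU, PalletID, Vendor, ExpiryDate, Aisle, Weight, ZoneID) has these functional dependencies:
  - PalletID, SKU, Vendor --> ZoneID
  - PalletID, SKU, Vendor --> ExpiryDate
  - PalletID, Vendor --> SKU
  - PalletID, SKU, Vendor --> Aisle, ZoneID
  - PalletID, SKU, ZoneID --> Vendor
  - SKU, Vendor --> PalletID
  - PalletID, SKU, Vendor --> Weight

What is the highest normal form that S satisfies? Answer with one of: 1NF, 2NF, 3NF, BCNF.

BCNF

Candidate keys: {PalletID, SKU, ZoneID}, {PalletID, Vendor}, {SKU, Vendor}. Prime attributes: {PalletID, SKU, Vendor, ZoneID}.
Every FD has a superkey on the left, so the relation is in BCNF.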